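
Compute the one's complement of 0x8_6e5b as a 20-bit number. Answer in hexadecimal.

0x791a4

Each hex digit d becomes f−d:
  8→7, 6→9, e→1, 5→a, b→4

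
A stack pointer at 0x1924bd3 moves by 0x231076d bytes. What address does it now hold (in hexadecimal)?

Add column by column in base 16, right to left:
  3+d = 0 carry 1
  d+6+1 = 4 carry 1
  b+7+1 = 3 carry 1
  4+0+1 = 5
  2+1 = 3
  9+3 = c
  1+2 = 3

0x3c35340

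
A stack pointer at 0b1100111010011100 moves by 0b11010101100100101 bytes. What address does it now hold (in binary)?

0b100111100111000001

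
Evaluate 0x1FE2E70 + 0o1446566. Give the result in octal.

0x1FE2E70 = 0o177427160 in octal.
Add column by column in base 8, right to left:
  0+6 = 6
  6+6 = 4 carry 1
  1+5+1 = 7
  7+6 = 5 carry 1
  2+4+1 = 7
  4+4 = 0 carry 1
  7+1+1 = 1 carry 1
  7+0+1 = 0 carry 1
  1+0+1 = 2

0o201075746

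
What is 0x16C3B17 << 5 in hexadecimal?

5 bits is not a whole number of base-16 digits; in binary: 1011011000011101100010111 << 5 = 101101100001110110001011100000.

0x2D8762E0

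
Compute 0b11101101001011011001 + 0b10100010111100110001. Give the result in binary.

Add column by column in base 2, right to left:
  1+1 = 0 carry 1
  0+0+1 = 1
  0+0 = 0
  1+0 = 1
  1+1 = 0 carry 1
  0+1+1 = 0 carry 1
  1+0+1 = 0 carry 1
  1+0+1 = 0 carry 1
  0+1+1 = 0 carry 1
  1+1+1 = 1 carry 1
  0+1+1 = 0 carry 1
  0+1+1 = 0 carry 1
  1+0+1 = 0 carry 1
  0+1+1 = 0 carry 1
  1+0+1 = 0 carry 1
  1+0+1 = 0 carry 1
  0+0+1 = 1
  1+1 = 0 carry 1
  1+0+1 = 0 carry 1
  1+1+1 = 1 carry 1
  final carry 1

0b110010000001000001010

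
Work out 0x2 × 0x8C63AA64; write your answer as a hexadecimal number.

Multiply each base-16 digit by 2, carrying:
  4×2 = 8 → write 8
  6×2 = 12 → write C
  A×2 = 20 → write 4 carry 1
  A×2+1 = 21 → write 5 carry 1
  3×2+1 = 7 → write 7
  6×2 = 12 → write C
  C×2 = 24 → write 8 carry 1
  8×2+1 = 17 → write 1 carry 1
  remaining carry: 1

0x118C754C8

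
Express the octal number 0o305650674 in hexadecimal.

Each octal digit is 3 bits: 3=011 0=000 5=101 6=110 5=101 0=000 6=110 7=111 4=100.
Group the bits into nibbles: 0011 0001 0111 0101 0001 1011 1100 → 31751bc.

0x31751bc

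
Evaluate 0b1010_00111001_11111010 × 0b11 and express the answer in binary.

0b111101010110111101110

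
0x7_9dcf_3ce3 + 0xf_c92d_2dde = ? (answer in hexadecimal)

Add column by column in base 16, right to left:
  3+e = 1 carry 1
  e+d+1 = c carry 1
  c+d+1 = a carry 1
  3+2+1 = 6
  f+d = c carry 1
  c+2+1 = f
  d+9 = 6 carry 1
  9+c+1 = 6 carry 1
  7+f+1 = 7 carry 1
  final carry 1

0x1766fc6ac1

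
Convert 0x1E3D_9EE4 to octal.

Expand each hex digit to 4 bits: 1=0001 E=1110 3=0011 D=1101 9=1001 E=1110 E=1110 4=0100.
Group the bits in threes: 011 110 001 111 011 001 111 011 100 100 → 3617317344.

0o3617317344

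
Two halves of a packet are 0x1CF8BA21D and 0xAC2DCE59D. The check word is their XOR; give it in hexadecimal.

XOR each hex digit independently (no carries):
  1^A=B, C^C=0, F^2=D, 8^D=5, B^C=7, A^E=4, 2^5=7, 1^9=8, D^D=0

0xB0D574780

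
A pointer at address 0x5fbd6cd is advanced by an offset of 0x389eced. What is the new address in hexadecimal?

Add column by column in base 16, right to left:
  d+d = a carry 1
  c+e+1 = b carry 1
  6+c+1 = 3 carry 1
  d+e+1 = c carry 1
  b+9+1 = 5 carry 1
  f+8+1 = 8 carry 1
  5+3+1 = 9

0x985c3ba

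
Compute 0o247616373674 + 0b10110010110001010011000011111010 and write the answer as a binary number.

0b10111110000111111110010100010110110

0o247616373674 = 0b10100111110001110011111011110111100 in binary.
Add column by column in base 2, right to left:
  0+0 = 0
  0+1 = 1
  1+0 = 1
  1+1 = 0 carry 1
  1+1+1 = 1 carry 1
  1+1+1 = 1 carry 1
  0+1+1 = 0 carry 1
  1+1+1 = 1 carry 1
  1+0+1 = 0 carry 1
  1+0+1 = 0 carry 1
  1+0+1 = 0 carry 1
  0+0+1 = 1
  1+1 = 0 carry 1
  1+1+1 = 1 carry 1
  1+0+1 = 0 carry 1
  1+0+1 = 0 carry 1
  1+1+1 = 1 carry 1
  0+0+1 = 1
  0+1 = 1
  1+0 = 1
  1+0 = 1
  1+0 = 1
  0+1 = 1
  0+1 = 1
  0+0 = 0
  1+1 = 0 carry 1
  1+0+1 = 0 carry 1
  1+0+1 = 0 carry 1
  1+1+1 = 1 carry 1
  1+1+1 = 1 carry 1
  0+0+1 = 1
  0+1 = 1
  1+0 = 1
  0+0 = 0
  1+0 = 1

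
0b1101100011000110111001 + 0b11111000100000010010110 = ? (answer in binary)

Add column by column in base 2, right to left:
  1+0 = 1
  0+1 = 1
  0+1 = 1
  1+0 = 1
  1+1 = 0 carry 1
  1+0+1 = 0 carry 1
  0+0+1 = 1
  1+1 = 0 carry 1
  1+0+1 = 0 carry 1
  0+0+1 = 1
  0+0 = 0
  0+0 = 0
  1+0 = 1
  1+0 = 1
  0+1 = 1
  0+0 = 0
  0+0 = 0
  1+0 = 1
  1+1 = 0 carry 1
  0+1+1 = 0 carry 1
  1+1+1 = 1 carry 1
  1+1+1 = 1 carry 1
  0+1+1 = 0 carry 1
  final carry 1

0b101100100111001001001111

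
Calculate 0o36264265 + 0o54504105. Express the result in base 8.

0o112770372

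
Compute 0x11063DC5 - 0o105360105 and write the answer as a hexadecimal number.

0xFF05D80

0o105360105 = 0x115E045 in hexadecimal.
Subtract column by column in base 16:
  5-5 → 0
  C-4 → 8
  D-0 → D
  3-E → 5 (borrow)
  6-5-1 → 0
  0-1 → F (borrow)
  1-1-1 → F (borrow)
  1-0-1 → 0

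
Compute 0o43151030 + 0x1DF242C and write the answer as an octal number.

0o232773104

0x1DF242C = 0o167622054 in octal.
Add column by column in base 8, right to left:
  0+4 = 4
  3+5 = 0 carry 1
  0+0+1 = 1
  1+2 = 3
  5+2 = 7
  1+6 = 7
  3+7 = 2 carry 1
  4+6+1 = 3 carry 1
  0+1+1 = 2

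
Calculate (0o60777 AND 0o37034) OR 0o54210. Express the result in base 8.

0o74234

0o60777 AND 0o37034 = 0o20034.
Then OR with 0o54210.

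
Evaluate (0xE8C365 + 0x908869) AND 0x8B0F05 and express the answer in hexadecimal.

0x90B04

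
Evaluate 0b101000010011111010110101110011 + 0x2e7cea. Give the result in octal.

0b101000010011111010110101110011 = 0o5023726563 in octal.
0x2e7cea = 0o13476352 in octal.
Add column by column in base 8, right to left:
  3+2 = 5
  6+5 = 3 carry 1
  5+3+1 = 1 carry 1
  6+6+1 = 5 carry 1
  2+7+1 = 2 carry 1
  7+4+1 = 4 carry 1
  3+3+1 = 7
  2+1 = 3
  0+0 = 0
  5+0 = 5

0o5037425135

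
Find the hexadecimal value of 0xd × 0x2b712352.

0x234becb2a

Multiply each base-16 digit by 13, carrying:
  2×13 = 26 → write a carry 1
  5×13+1 = 66 → write 2 carry 4
  3×13+4 = 43 → write b carry 2
  2×13+2 = 28 → write c carry 1
  1×13+1 = 14 → write e
  7×13 = 91 → write b carry 5
  b×13+5 = 148 → write 4 carry 9
  2×13+9 = 35 → write 3 carry 2
  remaining carry: 2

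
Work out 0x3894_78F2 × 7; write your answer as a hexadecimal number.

Multiply each base-16 digit by 7, carrying:
  2×7 = 14 → write E
  F×7 = 105 → write 9 carry 6
  8×7+6 = 62 → write E carry 3
  7×7+3 = 52 → write 4 carry 3
  4×7+3 = 31 → write F carry 1
  9×7+1 = 64 → write 0 carry 4
  8×7+4 = 60 → write C carry 3
  3×7+3 = 24 → write 8 carry 1
  remaining carry: 1

0x18C0F4E9E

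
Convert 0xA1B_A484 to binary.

0b1010000110111010010010000100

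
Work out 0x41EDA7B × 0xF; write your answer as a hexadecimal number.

0x3DCECD35

Multiply each base-16 digit by 15, carrying:
  B×15 = 165 → write 5 carry 10
  7×15+10 = 115 → write 3 carry 7
  A×15+7 = 157 → write D carry 9
  D×15+9 = 204 → write C carry 12
  E×15+12 = 222 → write E carry 13
  1×15+13 = 28 → write C carry 1
  4×15+1 = 61 → write D carry 3
  remaining carry: 3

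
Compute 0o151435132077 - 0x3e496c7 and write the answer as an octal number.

0o151044016570

0x3e496c7 = 0o371113307 in octal.
Subtract column by column in base 8:
  7-7 → 0
  7-0 → 7
  0-3 → 5 (borrow)
  2-3-1 → 6 (borrow)
  3-1-1 → 1
  1-1 → 0
  5-1 → 4
  3-7 → 4 (borrow)
  4-3-1 → 0
  1-0 → 1
  5-0 → 5
  1-0 → 1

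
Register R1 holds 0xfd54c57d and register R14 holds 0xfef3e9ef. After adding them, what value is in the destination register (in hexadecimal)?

0x1fc48af6c

Add column by column in base 16, right to left:
  d+f = c carry 1
  7+e+1 = 6 carry 1
  5+9+1 = f
  c+e = a carry 1
  4+3+1 = 8
  5+f = 4 carry 1
  d+e+1 = c carry 1
  f+f+1 = f carry 1
  final carry 1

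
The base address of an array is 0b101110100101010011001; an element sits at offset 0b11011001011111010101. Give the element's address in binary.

0b1001001110001001101110

Add column by column in base 2, right to left:
  1+1 = 0 carry 1
  0+0+1 = 1
  0+1 = 1
  1+0 = 1
  1+1 = 0 carry 1
  0+0+1 = 1
  0+1 = 1
  1+1 = 0 carry 1
  0+1+1 = 0 carry 1
  1+1+1 = 1 carry 1
  0+1+1 = 0 carry 1
  1+0+1 = 0 carry 1
  0+1+1 = 0 carry 1
  0+0+1 = 1
  1+0 = 1
  0+1 = 1
  1+1 = 0 carry 1
  1+0+1 = 0 carry 1
  1+1+1 = 1 carry 1
  0+1+1 = 0 carry 1
  1+0+1 = 0 carry 1
  final carry 1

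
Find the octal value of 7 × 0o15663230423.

Multiply each base-8 digit by 7, carrying:
  3×7 = 21 → write 5 carry 2
  2×7+2 = 16 → write 0 carry 2
  4×7+2 = 30 → write 6 carry 3
  0×7+3 = 3 → write 3
  3×7 = 21 → write 5 carry 2
  2×7+2 = 16 → write 0 carry 2
  3×7+2 = 23 → write 7 carry 2
  6×7+2 = 44 → write 4 carry 5
  6×7+5 = 47 → write 7 carry 5
  5×7+5 = 40 → write 0 carry 5
  1×7+5 = 12 → write 4 carry 1
  remaining carry: 1

0o140747053605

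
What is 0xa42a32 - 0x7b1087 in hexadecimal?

0x2919ab

Subtract column by column in base 16:
  2-7 → b (borrow)
  3-8-1 → a (borrow)
  a-0-1 → 9
  2-1 → 1
  4-b → 9 (borrow)
  a-7-1 → 2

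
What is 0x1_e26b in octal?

Expand each hex digit to 4 bits: 1=0001 e=1110 2=0010 6=0110 b=1011.
Group the bits in threes: 011 110 001 001 101 011 → 361153.

0o361153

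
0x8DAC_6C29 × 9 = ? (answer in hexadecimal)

Multiply each base-16 digit by 9, carrying:
  9×9 = 81 → write 1 carry 5
  2×9+5 = 23 → write 7 carry 1
  C×9+1 = 109 → write D carry 6
  6×9+6 = 60 → write C carry 3
  C×9+3 = 111 → write F carry 6
  A×9+6 = 96 → write 0 carry 6
  D×9+6 = 123 → write B carry 7
  8×9+7 = 79 → write F carry 4
  remaining carry: 4

0x4FB0FCD71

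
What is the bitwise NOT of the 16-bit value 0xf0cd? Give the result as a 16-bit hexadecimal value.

0x0f32

Each hex digit d becomes f−d:
  f→0, 0→f, c→3, d→2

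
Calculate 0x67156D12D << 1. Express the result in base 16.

1 bits is not a whole number of base-16 digits; in binary: 11001110001010101101101000100101101 << 1 = 110011100010101011011010001001011010.

0xCE2ADA25A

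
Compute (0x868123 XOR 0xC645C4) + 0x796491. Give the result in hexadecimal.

First 0x868123 XOR 0xC645C4 = 0x40C4E7.
Add column by column in base 16, right to left:
  7+1 = 8
  E+9 = 7 carry 1
  4+4+1 = 9
  C+6 = 2 carry 1
  0+9+1 = A
  4+7 = B

0xBA2978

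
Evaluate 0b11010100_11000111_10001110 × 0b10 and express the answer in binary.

0b1101010011000111100011100

Multiply each base-2 digit by 2, carrying:
  0×2 = 0 → write 0
  1×2 = 2 → write 0 carry 1
  1×2+1 = 3 → write 1 carry 1
  1×2+1 = 3 → write 1 carry 1
  0×2+1 = 1 → write 1
  0×2 = 0 → write 0
  0×2 = 0 → write 0
  1×2 = 2 → write 0 carry 1
  1×2+1 = 3 → write 1 carry 1
  1×2+1 = 3 → write 1 carry 1
  1×2+1 = 3 → write 1 carry 1
  0×2+1 = 1 → write 1
  0×2 = 0 → write 0
  0×2 = 0 → write 0
  1×2 = 2 → write 0 carry 1
  1×2+1 = 3 → write 1 carry 1
  0×2+1 = 1 → write 1
  0×2 = 0 → write 0
  1×2 = 2 → write 0 carry 1
  0×2+1 = 1 → write 1
  1×2 = 2 → write 0 carry 1
  0×2+1 = 1 → write 1
  1×2 = 2 → write 0 carry 1
  1×2+1 = 3 → write 1 carry 1
  remaining carry: 1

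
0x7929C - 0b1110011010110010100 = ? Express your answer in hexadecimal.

0b1110011010110010100 = 0x73594 in hexadecimal.
Subtract column by column in base 16:
  C-4 → 8
  9-9 → 0
  2-5 → D (borrow)
  9-3-1 → 5
  7-7 → 0

0x5D08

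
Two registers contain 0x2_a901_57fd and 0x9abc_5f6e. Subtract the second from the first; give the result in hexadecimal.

0x20e44f88f

Subtract column by column in base 16:
  d-e → f (borrow)
  f-6-1 → 8
  7-f → 8 (borrow)
  5-5-1 → f (borrow)
  1-c-1 → 4 (borrow)
  0-b-1 → 4 (borrow)
  9-a-1 → e (borrow)
  a-9-1 → 0
  2-0 → 2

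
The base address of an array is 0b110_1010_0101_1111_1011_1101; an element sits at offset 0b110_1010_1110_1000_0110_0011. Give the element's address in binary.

Add column by column in base 2, right to left:
  1+1 = 0 carry 1
  0+1+1 = 0 carry 1
  1+0+1 = 0 carry 1
  1+0+1 = 0 carry 1
  1+0+1 = 0 carry 1
  1+1+1 = 1 carry 1
  0+1+1 = 0 carry 1
  1+0+1 = 0 carry 1
  1+0+1 = 0 carry 1
  1+0+1 = 0 carry 1
  1+0+1 = 0 carry 1
  1+1+1 = 1 carry 1
  1+0+1 = 0 carry 1
  0+1+1 = 0 carry 1
  1+1+1 = 1 carry 1
  0+1+1 = 0 carry 1
  0+0+1 = 1
  1+1 = 0 carry 1
  0+0+1 = 1
  1+1 = 0 carry 1
  0+0+1 = 1
  1+1 = 0 carry 1
  1+1+1 = 1 carry 1
  final carry 1

0b110101010100100000100000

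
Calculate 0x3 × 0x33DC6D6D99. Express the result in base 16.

0x9B954848CB

Multiply each base-16 digit by 3, carrying:
  9×3 = 27 → write B carry 1
  9×3+1 = 28 → write C carry 1
  D×3+1 = 40 → write 8 carry 2
  6×3+2 = 20 → write 4 carry 1
  D×3+1 = 40 → write 8 carry 2
  6×3+2 = 20 → write 4 carry 1
  C×3+1 = 37 → write 5 carry 2
  D×3+2 = 41 → write 9 carry 2
  3×3+2 = 11 → write B
  3×3 = 9 → write 9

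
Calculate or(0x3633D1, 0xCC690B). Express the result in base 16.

0xFE7BDB

OR each hex digit independently (no carries):
  3|C=F, 6|C=E, 3|6=7, 3|9=B, D|0=D, 1|B=B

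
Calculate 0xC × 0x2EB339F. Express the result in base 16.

Multiply each base-16 digit by 12, carrying:
  F×12 = 180 → write 4 carry 11
  9×12+11 = 119 → write 7 carry 7
  3×12+7 = 43 → write B carry 2
  3×12+2 = 38 → write 6 carry 2
  B×12+2 = 134 → write 6 carry 8
  E×12+8 = 176 → write 0 carry 11
  2×12+11 = 35 → write 3 carry 2
  remaining carry: 2

0x23066B74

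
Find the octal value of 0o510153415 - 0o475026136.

0o13125257

Subtract column by column in base 8:
  5-6 → 7 (borrow)
  1-3-1 → 5 (borrow)
  4-1-1 → 2
  3-6 → 5 (borrow)
  5-2-1 → 2
  1-0 → 1
  0-5 → 3 (borrow)
  1-7-1 → 1 (borrow)
  5-4-1 → 0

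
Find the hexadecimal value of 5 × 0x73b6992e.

0x24290fde6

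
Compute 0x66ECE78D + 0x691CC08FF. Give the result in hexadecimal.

0x6F8B8F08C

Add column by column in base 16, right to left:
  D+F = C carry 1
  8+F+1 = 8 carry 1
  7+8+1 = 0 carry 1
  E+0+1 = F
  C+C = 8 carry 1
  E+C+1 = B carry 1
  6+1+1 = 8
  6+9 = F
  0+6 = 6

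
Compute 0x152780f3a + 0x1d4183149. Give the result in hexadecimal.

0x326904083

Add column by column in base 16, right to left:
  a+9 = 3 carry 1
  3+4+1 = 8
  f+1 = 0 carry 1
  0+3+1 = 4
  8+8 = 0 carry 1
  7+1+1 = 9
  2+4 = 6
  5+d = 2 carry 1
  1+1+1 = 3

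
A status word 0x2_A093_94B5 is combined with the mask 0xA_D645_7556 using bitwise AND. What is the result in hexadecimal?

AND each hex digit independently (no carries):
  2&A=2, A&D=8, 0&6=0, 9&4=0, 3&5=1, 9&7=1, 4&5=4, B&5=1, 5&6=4

0x280011414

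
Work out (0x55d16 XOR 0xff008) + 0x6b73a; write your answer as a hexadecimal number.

First 0x55d16 XOR 0xff008 = 0xaad1e.
Add column by column in base 16, right to left:
  e+a = 8 carry 1
  1+3+1 = 5
  d+7 = 4 carry 1
  a+b+1 = 6 carry 1
  a+6+1 = 1 carry 1
  final carry 1

0x116458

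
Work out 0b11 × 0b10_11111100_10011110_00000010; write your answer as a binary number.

0b1000111101011101101000000110

Multiply each base-2 digit by 3, carrying:
  0×3 = 0 → write 0
  1×3 = 3 → write 1 carry 1
  0×3+1 = 1 → write 1
  0×3 = 0 → write 0
  0×3 = 0 → write 0
  0×3 = 0 → write 0
  0×3 = 0 → write 0
  0×3 = 0 → write 0
  0×3 = 0 → write 0
  1×3 = 3 → write 1 carry 1
  1×3+1 = 4 → write 0 carry 2
  1×3+2 = 5 → write 1 carry 2
  1×3+2 = 5 → write 1 carry 2
  0×3+2 = 2 → write 0 carry 1
  0×3+1 = 1 → write 1
  1×3 = 3 → write 1 carry 1
  0×3+1 = 1 → write 1
  0×3 = 0 → write 0
  1×3 = 3 → write 1 carry 1
  1×3+1 = 4 → write 0 carry 2
  1×3+2 = 5 → write 1 carry 2
  1×3+2 = 5 → write 1 carry 2
  1×3+2 = 5 → write 1 carry 2
  1×3+2 = 5 → write 1 carry 2
  0×3+2 = 2 → write 0 carry 1
  1×3+1 = 4 → write 0 carry 2
  remaining carry: 10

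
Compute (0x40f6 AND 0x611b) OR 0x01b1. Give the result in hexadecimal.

0x40f6 AND 0x611b = 0x4012.
Then OR with 0x01b1.

0x41b3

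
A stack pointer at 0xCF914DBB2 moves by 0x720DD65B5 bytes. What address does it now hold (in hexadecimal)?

0x1419F24167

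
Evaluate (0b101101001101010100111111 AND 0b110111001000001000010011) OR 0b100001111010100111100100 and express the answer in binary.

0b101101001101010100111111 AND 0b110111001000001000010011 = 0b100101001000000000010011.
Then OR with 0b100001111010100111100100.

0b100101111010100111110111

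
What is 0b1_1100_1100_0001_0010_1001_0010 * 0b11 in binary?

Multiply each base-2 digit by 3, carrying:
  0×3 = 0 → write 0
  1×3 = 3 → write 1 carry 1
  0×3+1 = 1 → write 1
  0×3 = 0 → write 0
  1×3 = 3 → write 1 carry 1
  0×3+1 = 1 → write 1
  0×3 = 0 → write 0
  1×3 = 3 → write 1 carry 1
  0×3+1 = 1 → write 1
  1×3 = 3 → write 1 carry 1
  0×3+1 = 1 → write 1
  0×3 = 0 → write 0
  1×3 = 3 → write 1 carry 1
  0×3+1 = 1 → write 1
  0×3 = 0 → write 0
  0×3 = 0 → write 0
  0×3 = 0 → write 0
  0×3 = 0 → write 0
  1×3 = 3 → write 1 carry 1
  1×3+1 = 4 → write 0 carry 2
  0×3+2 = 2 → write 0 carry 1
  0×3+1 = 1 → write 1
  1×3 = 3 → write 1 carry 1
  1×3+1 = 4 → write 0 carry 2
  1×3+2 = 5 → write 1 carry 2
  remaining carry: 10

0b101011001000011011110110110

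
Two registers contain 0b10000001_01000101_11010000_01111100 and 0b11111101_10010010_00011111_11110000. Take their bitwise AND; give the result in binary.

AND bit by bit (1 only where both bits are 1):
  10000001010001011101000001111100
& 11111101100100100001111111110000
= 10000001000000000001000001110000

0b10000001000000000001000001110000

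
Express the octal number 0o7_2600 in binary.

0b111010110000000

Each octal digit is 3 bits: 7=111 2=010 6=110 0=000 0=000.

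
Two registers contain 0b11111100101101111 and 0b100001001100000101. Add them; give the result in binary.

Add column by column in base 2, right to left:
  1+1 = 0 carry 1
  1+0+1 = 0 carry 1
  1+1+1 = 1 carry 1
  1+0+1 = 0 carry 1
  0+0+1 = 1
  1+0 = 1
  1+0 = 1
  0+0 = 0
  1+1 = 0 carry 1
  0+1+1 = 0 carry 1
  0+0+1 = 1
  1+0 = 1
  1+1 = 0 carry 1
  1+0+1 = 0 carry 1
  1+0+1 = 0 carry 1
  1+0+1 = 0 carry 1
  1+0+1 = 0 carry 1
  0+1+1 = 0 carry 1
  final carry 1

0b1000000110001110100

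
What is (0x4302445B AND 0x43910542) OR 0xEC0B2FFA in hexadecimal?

0xEF0B2FFA

0x4302445B AND 0x43910542 = 0x43000442.
Then OR with 0xEC0B2FFA.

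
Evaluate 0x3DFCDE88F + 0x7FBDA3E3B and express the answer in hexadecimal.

0xBDBA826CA

Add column by column in base 16, right to left:
  F+B = A carry 1
  8+3+1 = C
  8+E = 6 carry 1
  E+3+1 = 2 carry 1
  D+A+1 = 8 carry 1
  C+D+1 = A carry 1
  F+B+1 = B carry 1
  D+F+1 = D carry 1
  3+7+1 = B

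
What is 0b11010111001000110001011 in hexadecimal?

0x6B918B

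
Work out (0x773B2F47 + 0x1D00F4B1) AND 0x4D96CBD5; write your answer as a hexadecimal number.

0x41403D0

Add column by column in base 16, right to left:
  7+1 = 8
  4+B = F
  F+4 = 3 carry 1
  2+F+1 = 2 carry 1
  B+0+1 = C
  3+0 = 3
  7+D = 4 carry 1
  7+1+1 = 9
Sum = 0x943C23F8; now AND with 0x4D96CBD5:
  9&4=0, 4&D=4, 3&9=1, C&6=4, 2&C=0, 3&B=3, F&D=D, 8&5=0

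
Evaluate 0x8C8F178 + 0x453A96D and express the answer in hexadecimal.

0xD1C9AE5

Add column by column in base 16, right to left:
  8+D = 5 carry 1
  7+6+1 = E
  1+9 = A
  F+A = 9 carry 1
  8+3+1 = C
  C+5 = 1 carry 1
  8+4+1 = D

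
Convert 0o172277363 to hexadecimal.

0x1e97ef3

Each octal digit is 3 bits: 1=001 7=111 2=010 2=010 7=111 7=111 3=011 6=110 3=011.
Group the bits into nibbles: 0001 1110 1001 0111 1110 1111 0011 → 1e97ef3.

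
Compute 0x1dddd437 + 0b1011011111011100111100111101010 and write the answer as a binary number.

0b1111001110011000100111000100001

0x1dddd437 = 0b11101110111011101010000110111 in binary.
Add column by column in base 2, right to left:
  1+0 = 1
  1+1 = 0 carry 1
  1+0+1 = 0 carry 1
  0+1+1 = 0 carry 1
  1+0+1 = 0 carry 1
  1+1+1 = 1 carry 1
  0+1+1 = 0 carry 1
  0+1+1 = 0 carry 1
  0+1+1 = 0 carry 1
  0+0+1 = 1
  1+0 = 1
  0+1 = 1
  1+1 = 0 carry 1
  0+1+1 = 0 carry 1
  1+1+1 = 1 carry 1
  1+0+1 = 0 carry 1
  1+0+1 = 0 carry 1
  0+1+1 = 0 carry 1
  1+1+1 = 1 carry 1
  1+1+1 = 1 carry 1
  1+0+1 = 0 carry 1
  0+1+1 = 0 carry 1
  1+1+1 = 1 carry 1
  1+1+1 = 1 carry 1
  1+1+1 = 1 carry 1
  0+1+1 = 0 carry 1
  1+0+1 = 0 carry 1
  1+1+1 = 1 carry 1
  1+1+1 = 1 carry 1
  0+0+1 = 1
  0+1 = 1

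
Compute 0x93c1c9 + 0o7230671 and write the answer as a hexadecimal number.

0xb0f382

0o7230671 = 0x1d31b9 in hexadecimal.
Add column by column in base 16, right to left:
  9+9 = 2 carry 1
  c+b+1 = 8 carry 1
  1+1+1 = 3
  c+3 = f
  3+d = 0 carry 1
  9+1+1 = b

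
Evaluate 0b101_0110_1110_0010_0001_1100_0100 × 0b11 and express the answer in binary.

Multiply each base-2 digit by 3, carrying:
  0×3 = 0 → write 0
  0×3 = 0 → write 0
  1×3 = 3 → write 1 carry 1
  0×3+1 = 1 → write 1
  0×3 = 0 → write 0
  0×3 = 0 → write 0
  1×3 = 3 → write 1 carry 1
  1×3+1 = 4 → write 0 carry 2
  1×3+2 = 5 → write 1 carry 2
  0×3+2 = 2 → write 0 carry 1
  0×3+1 = 1 → write 1
  0×3 = 0 → write 0
  0×3 = 0 → write 0
  1×3 = 3 → write 1 carry 1
  0×3+1 = 1 → write 1
  0×3 = 0 → write 0
  0×3 = 0 → write 0
  1×3 = 3 → write 1 carry 1
  1×3+1 = 4 → write 0 carry 2
  1×3+2 = 5 → write 1 carry 2
  0×3+2 = 2 → write 0 carry 1
  1×3+1 = 4 → write 0 carry 2
  1×3+2 = 5 → write 1 carry 2
  0×3+2 = 2 → write 0 carry 1
  1×3+1 = 4 → write 0 carry 2
  0×3+2 = 2 → write 0 carry 1
  1×3+1 = 4 → write 0 carry 2
  remaining carry: 10

0b10000010010100110010101001100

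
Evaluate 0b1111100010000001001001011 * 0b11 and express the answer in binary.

0b101110100110000011011100001

Multiply each base-2 digit by 3, carrying:
  1×3 = 3 → write 1 carry 1
  1×3+1 = 4 → write 0 carry 2
  0×3+2 = 2 → write 0 carry 1
  1×3+1 = 4 → write 0 carry 2
  0×3+2 = 2 → write 0 carry 1
  0×3+1 = 1 → write 1
  1×3 = 3 → write 1 carry 1
  0×3+1 = 1 → write 1
  0×3 = 0 → write 0
  1×3 = 3 → write 1 carry 1
  0×3+1 = 1 → write 1
  0×3 = 0 → write 0
  0×3 = 0 → write 0
  0×3 = 0 → write 0
  0×3 = 0 → write 0
  0×3 = 0 → write 0
  1×3 = 3 → write 1 carry 1
  0×3+1 = 1 → write 1
  0×3 = 0 → write 0
  0×3 = 0 → write 0
  1×3 = 3 → write 1 carry 1
  1×3+1 = 4 → write 0 carry 2
  1×3+2 = 5 → write 1 carry 2
  1×3+2 = 5 → write 1 carry 2
  1×3+2 = 5 → write 1 carry 2
  remaining carry: 10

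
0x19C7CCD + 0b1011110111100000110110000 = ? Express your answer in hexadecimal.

0b1011110111100000110110000 = 0x17BC1B0 in hexadecimal.
Add column by column in base 16, right to left:
  D+0 = D
  C+B = 7 carry 1
  C+1+1 = E
  7+C = 3 carry 1
  C+B+1 = 8 carry 1
  9+7+1 = 1 carry 1
  1+1+1 = 3

0x3183E7D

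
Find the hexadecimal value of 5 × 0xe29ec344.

0x46d19d054

Multiply each base-16 digit by 5, carrying:
  4×5 = 20 → write 4 carry 1
  4×5+1 = 21 → write 5 carry 1
  3×5+1 = 16 → write 0 carry 1
  c×5+1 = 61 → write d carry 3
  e×5+3 = 73 → write 9 carry 4
  9×5+4 = 49 → write 1 carry 3
  2×5+3 = 13 → write d
  e×5 = 70 → write 6 carry 4
  remaining carry: 4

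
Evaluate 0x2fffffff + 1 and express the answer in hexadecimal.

The trailing 7 digits are F (max in base 16), so adding 1 cascades: they roll to 0 and the next digit up increments.

0x30000000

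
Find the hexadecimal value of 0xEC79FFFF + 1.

The trailing 4 digits are F (max in base 16), so adding 1 cascades: they roll to 0 and the next digit up increments.

0xEC7A0000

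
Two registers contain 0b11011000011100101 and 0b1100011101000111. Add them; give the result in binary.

0b100111100000101100

Add column by column in base 2, right to left:
  1+1 = 0 carry 1
  0+1+1 = 0 carry 1
  1+1+1 = 1 carry 1
  0+0+1 = 1
  0+0 = 0
  1+0 = 1
  1+1 = 0 carry 1
  1+0+1 = 0 carry 1
  0+1+1 = 0 carry 1
  0+1+1 = 0 carry 1
  0+1+1 = 0 carry 1
  0+0+1 = 1
  1+0 = 1
  1+0 = 1
  0+1 = 1
  1+1 = 0 carry 1
  1+0+1 = 0 carry 1
  final carry 1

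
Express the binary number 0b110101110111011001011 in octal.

0o6567313

Group the bits in threes: 110 101 110 111 011 001 011 → 6567313.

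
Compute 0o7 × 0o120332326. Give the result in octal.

Multiply each base-8 digit by 7, carrying:
  6×7 = 42 → write 2 carry 5
  2×7+5 = 19 → write 3 carry 2
  3×7+2 = 23 → write 7 carry 2
  2×7+2 = 16 → write 0 carry 2
  3×7+2 = 23 → write 7 carry 2
  3×7+2 = 23 → write 7 carry 2
  0×7+2 = 2 → write 2
  2×7 = 14 → write 6 carry 1
  1×7+1 = 8 → write 0 carry 1
  remaining carry: 1

0o1062770732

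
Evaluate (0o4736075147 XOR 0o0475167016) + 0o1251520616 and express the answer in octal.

0o5614632767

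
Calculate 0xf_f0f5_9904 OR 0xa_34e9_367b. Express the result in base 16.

0xff4fdbf7f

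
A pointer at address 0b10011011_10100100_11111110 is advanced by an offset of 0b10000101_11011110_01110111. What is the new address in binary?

Add column by column in base 2, right to left:
  0+1 = 1
  1+1 = 0 carry 1
  1+1+1 = 1 carry 1
  1+0+1 = 0 carry 1
  1+1+1 = 1 carry 1
  1+1+1 = 1 carry 1
  1+1+1 = 1 carry 1
  1+0+1 = 0 carry 1
  0+0+1 = 1
  0+1 = 1
  1+1 = 0 carry 1
  0+1+1 = 0 carry 1
  0+1+1 = 0 carry 1
  1+0+1 = 0 carry 1
  0+1+1 = 0 carry 1
  1+1+1 = 1 carry 1
  1+1+1 = 1 carry 1
  1+0+1 = 0 carry 1
  0+1+1 = 0 carry 1
  1+0+1 = 0 carry 1
  1+0+1 = 0 carry 1
  0+0+1 = 1
  0+0 = 0
  1+1 = 0 carry 1
  final carry 1

0b1001000011000001101110101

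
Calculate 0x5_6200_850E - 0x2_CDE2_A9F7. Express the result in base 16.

Subtract column by column in base 16:
  E-7 → 7
  0-F → 1 (borrow)
  5-9-1 → B (borrow)
  8-A-1 → D (borrow)
  0-2-1 → D (borrow)
  0-E-1 → 1 (borrow)
  2-D-1 → 4 (borrow)
  6-C-1 → 9 (borrow)
  5-2-1 → 2

0x2941DDB17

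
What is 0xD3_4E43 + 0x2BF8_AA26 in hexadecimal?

Add column by column in base 16, right to left:
  3+6 = 9
  4+2 = 6
  E+A = 8 carry 1
  4+A+1 = F
  3+8 = B
  D+F = C carry 1
  0+B+1 = C
  0+2 = 2

0x2CCBF869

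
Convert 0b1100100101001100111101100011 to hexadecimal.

0xC94CF63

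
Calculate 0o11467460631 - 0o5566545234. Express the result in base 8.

Subtract column by column in base 8:
  1-4 → 5 (borrow)
  3-3-1 → 7 (borrow)
  6-2-1 → 3
  0-5 → 3 (borrow)
  6-4-1 → 1
  4-5 → 7 (borrow)
  7-6-1 → 0
  6-6 → 0
  4-5 → 7 (borrow)
  1-5-1 → 3 (borrow)
  1-0-1 → 0

0o3700713375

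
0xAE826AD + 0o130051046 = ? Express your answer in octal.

0xAE826AD = 0o1272023255 in octal.
Add column by column in base 8, right to left:
  5+6 = 3 carry 1
  5+4+1 = 2 carry 1
  2+0+1 = 3
  3+1 = 4
  2+5 = 7
  0+0 = 0
  2+0 = 2
  7+3 = 2 carry 1
  2+1+1 = 4
  1+0 = 1

0o1422074323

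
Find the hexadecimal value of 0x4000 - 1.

0x3fff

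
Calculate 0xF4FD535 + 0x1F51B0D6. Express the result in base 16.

Add column by column in base 16, right to left:
  5+6 = B
  3+D = 0 carry 1
  5+0+1 = 6
  D+B = 8 carry 1
  F+1+1 = 1 carry 1
  4+5+1 = A
  F+F = E carry 1
  0+1+1 = 2

0x2EA1860B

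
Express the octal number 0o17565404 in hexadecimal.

Each octal digit is 3 bits: 1=001 7=111 5=101 6=110 5=101 4=100 0=000 4=100.
Group the bits into nibbles: 0011 1110 1110 1011 0000 0100 → 3eeb04.

0x3eeb04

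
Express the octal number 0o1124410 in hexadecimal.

0x4A908

Each octal digit is 3 bits: 1=001 1=001 2=010 4=100 4=100 1=001 0=000.
Group the bits into nibbles: 0100 1010 1001 0000 1000 → 4A908.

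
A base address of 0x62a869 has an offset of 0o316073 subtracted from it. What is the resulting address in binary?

0b11000010000110000101110

0x62a869 = 0b11000101010100001101001 in binary.
0o316073 = 0b11001110000111011 in binary.
Subtract column by column in base 2:
  1-1 → 0
  0-1 → 1 (borrow)
  0-0-1 → 1 (borrow)
  1-1-1 → 1 (borrow)
  0-1-1 → 0 (borrow)
  1-1-1 → 1 (borrow)
  1-0-1 → 0
  0-0 → 0
  0-0 → 0
  0-0 → 0
  0-1 → 1 (borrow)
  1-1-1 → 1 (borrow)
  0-1-1 → 0 (borrow)
  1-0-1 → 0
  0-0 → 0
  1-1 → 0
  0-1 → 1 (borrow)
  1-0-1 → 0
  0-0 → 0
  0-0 → 0
  0-0 → 0
  1-0 → 1
  1-0 → 1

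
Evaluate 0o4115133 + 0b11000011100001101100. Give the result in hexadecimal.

0o4115133 = 0x109A5B in hexadecimal.
0b11000011100001101100 = 0xC386C in hexadecimal.
Add column by column in base 16, right to left:
  B+C = 7 carry 1
  5+6+1 = C
  A+8 = 2 carry 1
  9+3+1 = D
  0+C = C
  1+0 = 1

0x1CD2C7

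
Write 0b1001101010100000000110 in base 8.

Group the bits in threes: 001 001 101 010 100 000 000 110 → 11524006.

0o11524006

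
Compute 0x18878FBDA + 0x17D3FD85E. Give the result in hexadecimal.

0x305B8D438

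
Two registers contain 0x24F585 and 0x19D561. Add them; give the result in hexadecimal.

0x3ECAE6

Add column by column in base 16, right to left:
  5+1 = 6
  8+6 = E
  5+5 = A
  F+D = C carry 1
  4+9+1 = E
  2+1 = 3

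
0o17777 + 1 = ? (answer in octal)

The trailing 4 digits are 7 (max in base 8), so adding 1 cascades: they roll to 0 and the next digit up increments.

0o20000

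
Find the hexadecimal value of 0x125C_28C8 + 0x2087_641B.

Add column by column in base 16, right to left:
  8+B = 3 carry 1
  C+1+1 = E
  8+4 = C
  2+6 = 8
  C+7 = 3 carry 1
  5+8+1 = E
  2+0 = 2
  1+2 = 3

0x32E38CE3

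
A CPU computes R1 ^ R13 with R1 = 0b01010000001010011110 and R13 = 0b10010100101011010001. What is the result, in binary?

XOR bit by bit (1 where the bits differ):
  01010000001010011110
^ 10010100101011010001
= 11000100100001001111

0b11000100100001001111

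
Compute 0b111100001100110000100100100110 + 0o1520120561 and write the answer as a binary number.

0b1001001011100111010101010010111

0o1520120561 = 0b1101010000001010000101110001 in binary.
Add column by column in base 2, right to left:
  0+1 = 1
  1+0 = 1
  1+0 = 1
  0+0 = 0
  0+1 = 1
  1+1 = 0 carry 1
  0+1+1 = 0 carry 1
  0+0+1 = 1
  1+1 = 0 carry 1
  0+0+1 = 1
  0+0 = 0
  1+0 = 1
  0+0 = 0
  0+1 = 1
  0+0 = 0
  0+1 = 1
  1+0 = 1
  1+0 = 1
  0+0 = 0
  0+0 = 0
  1+0 = 1
  1+0 = 1
  0+1 = 1
  0+0 = 0
  0+1 = 1
  0+0 = 0
  1+1 = 0 carry 1
  1+1+1 = 1 carry 1
  1+0+1 = 0 carry 1
  1+0+1 = 0 carry 1
  final carry 1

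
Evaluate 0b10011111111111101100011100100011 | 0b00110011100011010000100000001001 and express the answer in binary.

OR bit by bit (1 where either bit is 1):
  10011111111111101100011100100011
| 00110011100011010000100000001001
= 10111111111111111100111100101011

0b10111111111111111100111100101011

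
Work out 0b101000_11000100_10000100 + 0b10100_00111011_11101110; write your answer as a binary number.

0b1111010000000001110010

Add column by column in base 2, right to left:
  0+0 = 0
  0+1 = 1
  1+1 = 0 carry 1
  0+1+1 = 0 carry 1
  0+0+1 = 1
  0+1 = 1
  0+1 = 1
  1+1 = 0 carry 1
  0+1+1 = 0 carry 1
  0+1+1 = 0 carry 1
  1+0+1 = 0 carry 1
  0+1+1 = 0 carry 1
  0+1+1 = 0 carry 1
  0+1+1 = 0 carry 1
  1+0+1 = 0 carry 1
  1+0+1 = 0 carry 1
  0+0+1 = 1
  0+0 = 0
  0+1 = 1
  1+0 = 1
  0+1 = 1
  1+0 = 1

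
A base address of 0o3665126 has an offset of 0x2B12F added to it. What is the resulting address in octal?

0x2B12F = 0o530457 in octal.
Add column by column in base 8, right to left:
  6+7 = 5 carry 1
  2+5+1 = 0 carry 1
  1+4+1 = 6
  5+0 = 5
  6+3 = 1 carry 1
  6+5+1 = 4 carry 1
  3+0+1 = 4

0o4415605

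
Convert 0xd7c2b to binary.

0b11010111110000101011

Expand each hex digit to 4 bits: d=1101 7=0111 c=1100 2=0010 b=1011.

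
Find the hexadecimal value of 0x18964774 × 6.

Multiply each base-16 digit by 6, carrying:
  4×6 = 24 → write 8 carry 1
  7×6+1 = 43 → write B carry 2
  7×6+2 = 44 → write C carry 2
  4×6+2 = 26 → write A carry 1
  6×6+1 = 37 → write 5 carry 2
  9×6+2 = 56 → write 8 carry 3
  8×6+3 = 51 → write 3 carry 3
  1×6+3 = 9 → write 9

0x9385ACB8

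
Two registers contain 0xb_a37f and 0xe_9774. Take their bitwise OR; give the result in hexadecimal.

0xfb77f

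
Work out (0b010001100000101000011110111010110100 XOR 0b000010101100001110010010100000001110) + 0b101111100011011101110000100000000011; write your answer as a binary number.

0b1000010110000000011111100111010111101

First 0b010001100000101000011110111010110100 XOR 0b000010101100001110010010100000001110 = 0b010011001100100110001100011010111010.
Add column by column in base 2, right to left:
  0+1 = 1
  1+1 = 0 carry 1
  0+0+1 = 1
  1+0 = 1
  1+0 = 1
  1+0 = 1
  0+0 = 0
  1+0 = 1
  0+0 = 0
  1+0 = 1
  1+0 = 1
  0+1 = 1
  0+0 = 0
  0+0 = 0
  1+0 = 1
  1+0 = 1
  0+1 = 1
  0+1 = 1
  0+1 = 1
  1+0 = 1
  1+1 = 0 carry 1
  0+1+1 = 0 carry 1
  0+1+1 = 0 carry 1
  1+0+1 = 0 carry 1
  0+1+1 = 0 carry 1
  0+1+1 = 0 carry 1
  1+0+1 = 0 carry 1
  1+0+1 = 0 carry 1
  0+0+1 = 1
  0+1 = 1
  1+1 = 0 carry 1
  1+1+1 = 1 carry 1
  0+1+1 = 0 carry 1
  0+1+1 = 0 carry 1
  1+0+1 = 0 carry 1
  0+1+1 = 0 carry 1
  final carry 1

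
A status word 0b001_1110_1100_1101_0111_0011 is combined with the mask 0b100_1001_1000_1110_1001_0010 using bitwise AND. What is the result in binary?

AND bit by bit (1 only where both bits are 1):
  00111101100110101110011
& 10010011000111010010010
= 00010001000110000010010

0b00010001000110000010010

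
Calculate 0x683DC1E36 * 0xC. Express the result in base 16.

0x4E2E516A88

Multiply each base-16 digit by 12, carrying:
  6×12 = 72 → write 8 carry 4
  3×12+4 = 40 → write 8 carry 2
  E×12+2 = 170 → write A carry 10
  1×12+10 = 22 → write 6 carry 1
  C×12+1 = 145 → write 1 carry 9
  D×12+9 = 165 → write 5 carry 10
  3×12+10 = 46 → write E carry 2
  8×12+2 = 98 → write 2 carry 6
  6×12+6 = 78 → write E carry 4
  remaining carry: 4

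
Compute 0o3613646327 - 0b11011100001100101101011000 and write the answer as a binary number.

0b11010101111101000000101111111

0o3613646327 = 0b11110001011110100110011010111 in binary.
Subtract column by column in base 2:
  1-0 → 1
  1-0 → 1
  1-0 → 1
  0-1 → 1 (borrow)
  1-1-1 → 1 (borrow)
  0-0-1 → 1 (borrow)
  1-1-1 → 1 (borrow)
  1-0-1 → 0
  0-1 → 1 (borrow)
  0-1-1 → 0 (borrow)
  1-0-1 → 0
  1-1 → 0
  0-0 → 0
  0-0 → 0
  1-1 → 0
  0-1 → 1 (borrow)
  1-0-1 → 0
  1-0 → 1
  1-0 → 1
  1-0 → 1
  0-1 → 1 (borrow)
  1-1-1 → 1 (borrow)
  0-1-1 → 0 (borrow)
  0-0-1 → 1 (borrow)
  0-1-1 → 0 (borrow)
  1-1-1 → 1 (borrow)
  1-0-1 → 0
  1-0 → 1
  1-0 → 1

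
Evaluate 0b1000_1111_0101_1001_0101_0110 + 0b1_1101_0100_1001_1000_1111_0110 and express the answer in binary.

0b10011000111111001001001100

Add column by column in base 2, right to left:
  0+0 = 0
  1+1 = 0 carry 1
  1+1+1 = 1 carry 1
  0+0+1 = 1
  1+1 = 0 carry 1
  0+1+1 = 0 carry 1
  1+1+1 = 1 carry 1
  0+1+1 = 0 carry 1
  1+0+1 = 0 carry 1
  0+0+1 = 1
  0+0 = 0
  1+1 = 0 carry 1
  1+1+1 = 1 carry 1
  0+0+1 = 1
  1+0 = 1
  0+1 = 1
  1+0 = 1
  1+0 = 1
  1+1 = 0 carry 1
  1+0+1 = 0 carry 1
  0+1+1 = 0 carry 1
  0+0+1 = 1
  0+1 = 1
  1+1 = 0 carry 1
  0+1+1 = 0 carry 1
  final carry 1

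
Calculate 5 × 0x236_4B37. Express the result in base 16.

Multiply each base-16 digit by 5, carrying:
  7×5 = 35 → write 3 carry 2
  3×5+2 = 17 → write 1 carry 1
  B×5+1 = 56 → write 8 carry 3
  4×5+3 = 23 → write 7 carry 1
  6×5+1 = 31 → write F carry 1
  3×5+1 = 16 → write 0 carry 1
  2×5+1 = 11 → write B

0xB0F7813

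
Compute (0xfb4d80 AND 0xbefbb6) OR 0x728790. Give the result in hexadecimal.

0xfacf90

0xfb4d80 AND 0xbefbb6 = 0xba4980.
Then OR with 0x728790.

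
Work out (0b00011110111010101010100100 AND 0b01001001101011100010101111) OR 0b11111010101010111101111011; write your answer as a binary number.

0b00011110111010101010100100 AND 0b01001001101011100010101111 = 0b00001000101010100010100100.
Then OR with 0b11111010101010111101111011.

0b11111010101010111111111111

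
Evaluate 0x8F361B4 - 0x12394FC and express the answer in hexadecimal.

0x7CFCCB8

Subtract column by column in base 16:
  4-C → 8 (borrow)
  B-F-1 → B (borrow)
  1-4-1 → C (borrow)
  6-9-1 → C (borrow)
  3-3-1 → F (borrow)
  F-2-1 → C
  8-1 → 7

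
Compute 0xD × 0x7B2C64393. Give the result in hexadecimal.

Multiply each base-16 digit by 13, carrying:
  3×13 = 39 → write 7 carry 2
  9×13+2 = 119 → write 7 carry 7
  3×13+7 = 46 → write E carry 2
  4×13+2 = 54 → write 6 carry 3
  6×13+3 = 81 → write 1 carry 5
  C×13+5 = 161 → write 1 carry 10
  2×13+10 = 36 → write 4 carry 2
  B×13+2 = 145 → write 1 carry 9
  7×13+9 = 100 → write 4 carry 6
  remaining carry: 6

0x6414116E77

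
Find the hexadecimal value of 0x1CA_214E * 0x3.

0x55E63EA

Multiply each base-16 digit by 3, carrying:
  E×3 = 42 → write A carry 2
  4×3+2 = 14 → write E
  1×3 = 3 → write 3
  2×3 = 6 → write 6
  A×3 = 30 → write E carry 1
  C×3+1 = 37 → write 5 carry 2
  1×3+2 = 5 → write 5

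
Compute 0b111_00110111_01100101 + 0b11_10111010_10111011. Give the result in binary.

Add column by column in base 2, right to left:
  1+1 = 0 carry 1
  0+1+1 = 0 carry 1
  1+0+1 = 0 carry 1
  0+1+1 = 0 carry 1
  0+1+1 = 0 carry 1
  1+1+1 = 1 carry 1
  1+0+1 = 0 carry 1
  0+1+1 = 0 carry 1
  1+0+1 = 0 carry 1
  1+1+1 = 1 carry 1
  1+0+1 = 0 carry 1
  0+1+1 = 0 carry 1
  1+1+1 = 1 carry 1
  1+1+1 = 1 carry 1
  0+0+1 = 1
  0+1 = 1
  1+1 = 0 carry 1
  1+1+1 = 1 carry 1
  1+0+1 = 0 carry 1
  final carry 1

0b10101111001000100000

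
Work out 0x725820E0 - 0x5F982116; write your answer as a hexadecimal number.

Subtract column by column in base 16:
  0-6 → A (borrow)
  E-1-1 → C
  0-1 → F (borrow)
  2-2-1 → F (borrow)
  8-8-1 → F (borrow)
  5-9-1 → B (borrow)
  2-F-1 → 2 (borrow)
  7-5-1 → 1

0x12BFFFCA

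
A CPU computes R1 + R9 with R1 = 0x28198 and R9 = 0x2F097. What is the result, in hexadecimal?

Add column by column in base 16, right to left:
  8+7 = F
  9+9 = 2 carry 1
  1+0+1 = 2
  8+F = 7 carry 1
  2+2+1 = 5

0x5722F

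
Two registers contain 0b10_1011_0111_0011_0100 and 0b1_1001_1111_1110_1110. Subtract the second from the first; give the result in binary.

0b10001011101000110

Subtract column by column in base 2:
  0-0 → 0
  0-1 → 1 (borrow)
  1-1-1 → 1 (borrow)
  0-1-1 → 0 (borrow)
  1-0-1 → 0
  1-1 → 0
  0-1 → 1 (borrow)
  0-1-1 → 0 (borrow)
  1-1-1 → 1 (borrow)
  1-1-1 → 1 (borrow)
  1-1-1 → 1 (borrow)
  0-1-1 → 0 (borrow)
  1-1-1 → 1 (borrow)
  1-0-1 → 0
  0-0 → 0
  1-1 → 0
  0-1 → 1 (borrow)
  1-0-1 → 0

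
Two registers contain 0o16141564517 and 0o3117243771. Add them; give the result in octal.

Add column by column in base 8, right to left:
  7+1 = 0 carry 1
  1+7+1 = 1 carry 1
  5+7+1 = 5 carry 1
  4+3+1 = 0 carry 1
  6+4+1 = 3 carry 1
  5+2+1 = 0 carry 1
  1+7+1 = 1 carry 1
  4+1+1 = 6
  1+1 = 2
  6+3 = 1 carry 1
  1+0+1 = 2

0o21261030510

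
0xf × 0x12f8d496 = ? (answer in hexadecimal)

Multiply each base-16 digit by 15, carrying:
  6×15 = 90 → write a carry 5
  9×15+5 = 140 → write c carry 8
  4×15+8 = 68 → write 4 carry 4
  d×15+4 = 199 → write 7 carry 12
  8×15+12 = 132 → write 4 carry 8
  f×15+8 = 233 → write 9 carry 14
  2×15+14 = 44 → write c carry 2
  1×15+2 = 17 → write 1 carry 1
  remaining carry: 1

0x11c9474ca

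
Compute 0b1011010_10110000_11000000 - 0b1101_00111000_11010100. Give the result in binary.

Subtract column by column in base 2:
  0-0 → 0
  0-0 → 0
  0-1 → 1 (borrow)
  0-0-1 → 1 (borrow)
  0-1-1 → 0 (borrow)
  0-0-1 → 1 (borrow)
  1-1-1 → 1 (borrow)
  1-1-1 → 1 (borrow)
  0-0-1 → 1 (borrow)
  0-0-1 → 1 (borrow)
  0-0-1 → 1 (borrow)
  0-1-1 → 0 (borrow)
  1-1-1 → 1 (borrow)
  1-1-1 → 1 (borrow)
  0-0-1 → 1 (borrow)
  1-0-1 → 0
  0-1 → 1 (borrow)
  1-0-1 → 0
  0-1 → 1 (borrow)
  1-1-1 → 1 (borrow)
  1-0-1 → 0
  0-0 → 0
  1-0 → 1

0b10011010111011111101100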